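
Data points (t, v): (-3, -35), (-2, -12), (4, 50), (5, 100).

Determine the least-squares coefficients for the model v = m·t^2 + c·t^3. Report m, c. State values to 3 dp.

With design matrix X, XᵀX = [[978, 3874]; [3874, 20514]] and Xᵀv = [2937, 16741]ᵀ.
Δ = 978·20514 − 3874² = 5054816.
m = (2937·20514 − 3874·16741)/5054816 = -44279/48604; c = (978·16741 − 3874·2937)/5054816 = 624345/631852.

m = -0.911, c = 0.988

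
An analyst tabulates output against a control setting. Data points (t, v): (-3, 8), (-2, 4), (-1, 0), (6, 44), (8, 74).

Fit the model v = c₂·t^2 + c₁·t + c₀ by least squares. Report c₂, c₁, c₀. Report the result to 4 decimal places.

Forming AᵀA = [[5490, 692, 114]; [692, 114, 8]; [114, 8, 5]] and Aᵀv = [6408, 824, 130]ᵀ gives AᵀA·[c₂, c₁, c₀]ᵀ = Aᵀv.
Row-reducing yields c₂ = 43274/41071, c₁ = 32088/41071, c₀ = 29858/41071.

c₂ = 1.0536, c₁ = 0.7813, c₀ = 0.7270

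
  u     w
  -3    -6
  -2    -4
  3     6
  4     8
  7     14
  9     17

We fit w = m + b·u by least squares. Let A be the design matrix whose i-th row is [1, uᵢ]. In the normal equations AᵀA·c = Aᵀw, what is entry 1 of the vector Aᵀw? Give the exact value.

35

Entry 1 ↔ basis 1, so (Aᵀw)_{1} = Σᵢ wᵢ = (1)·(-6) + (1)·(-4) + (1)·(6) + (1)·(8) + (1)·(14) + (1)·(17) = 35.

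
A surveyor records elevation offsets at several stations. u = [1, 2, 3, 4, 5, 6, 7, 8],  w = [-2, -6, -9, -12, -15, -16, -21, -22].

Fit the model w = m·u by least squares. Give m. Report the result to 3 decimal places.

m = -2.858

From the data, Σu·u = 204.
Moment sums: Σu·w = -583.
Normal equations: [[204]]·[m]ᵀ = [-583]ᵀ.
Hence m = -583 / 204 ≈ -2.85784.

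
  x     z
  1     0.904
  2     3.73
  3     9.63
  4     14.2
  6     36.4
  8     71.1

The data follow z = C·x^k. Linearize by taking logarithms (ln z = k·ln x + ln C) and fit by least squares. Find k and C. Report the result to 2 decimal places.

With ln zᵢ as the transformed response and ln xᵢ as the regressor:
Over the data: Σln x = 7.0493, Σ(ln x)² = 11.1437, Σln z = 13.9923, Σln x·ln z = 22.3864.
Normal system: [[11.1437, 7.0493]; [7.0493, 6]]·[k, ln C]ᵀ = [22.3864, 13.9923]ᵀ.
Solving (det = 17.1702): k = 2.07822, ln C = -0.10960, so C = exp(-0.10960) = 0.89619.

k = 2.08, C = 0.90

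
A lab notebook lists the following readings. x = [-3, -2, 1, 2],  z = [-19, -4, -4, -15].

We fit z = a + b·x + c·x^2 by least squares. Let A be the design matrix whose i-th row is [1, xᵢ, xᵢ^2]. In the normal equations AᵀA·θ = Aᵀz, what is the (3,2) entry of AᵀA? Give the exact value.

Row 3 ↔ basis x^2, column 2 ↔ basis x, so (AᵀA)_{3,2} = Σᵢ (x^2)·(x) = (9)·(-3) + (4)·(-2) + (1)·(1) + (4)·(2) = -26.

-26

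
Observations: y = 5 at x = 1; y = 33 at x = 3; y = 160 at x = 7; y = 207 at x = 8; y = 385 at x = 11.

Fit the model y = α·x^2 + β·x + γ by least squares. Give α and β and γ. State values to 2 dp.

α = 3.04, β = 1.51, γ = 0.69

The normal system AᵀA·[α, β, γ]ᵀ = Aᵀy is [[21220, 2214, 244]; [2214, 244, 30]; [244, 30, 5]]·[α, β, γ]ᵀ = [67975, 7115, 790]ᵀ.
Row-reducing yields α = 254555/83798, β = 126625/83798, γ = 29025/41899.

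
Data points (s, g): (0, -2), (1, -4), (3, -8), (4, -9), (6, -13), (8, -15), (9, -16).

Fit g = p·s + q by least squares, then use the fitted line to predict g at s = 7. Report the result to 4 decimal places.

ĝ = -13.6025

Normal-equation sums: Σs·s = 207, Σs = 31, Σ1 = 7.
Right-hand side: Σs·g = -406, Σg = -67.
So AᵀA·[p, q]ᵀ = Aᵀg: [[207, 31]; [31, 7]]·[p, q]ᵀ = [-406, -67]ᵀ.
Determinant 207·7 − 31² = 488.
p = ((-406)·7 − 31·(-67))/488 = -765/488; q = (207·(-67) − 31·(-406))/488 = -1283/488.
At s = 7: ĝ = (-765/488)·(7) + (-1283/488)·(1) = -3319/244.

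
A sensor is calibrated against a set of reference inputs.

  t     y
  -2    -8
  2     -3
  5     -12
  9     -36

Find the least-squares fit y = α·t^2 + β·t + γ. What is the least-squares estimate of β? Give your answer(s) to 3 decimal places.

β = 1.048

From the data, Σt^2·t^2 = 7218, Σt^2·t = 854, Σt^2 = 114, Σt·t = 114, Σt = 14, Σ1 = 4.
For Mᵀy: Σt^2·y = -3260, Σt·y = -374, Σy = -59.
So MᵀM·[α, β, γ]ᵀ = Mᵀy: [[7218, 854, 114]; [854, 114, 14]; [114, 14, 4]]·[α, β, γ]ᵀ = [-3260, -374, -59]ᵀ.
Inverting the 3×3 Gram matrix, [α, β, γ]ᵀ = [-29/56, 109/104, -333/91]ᵀ.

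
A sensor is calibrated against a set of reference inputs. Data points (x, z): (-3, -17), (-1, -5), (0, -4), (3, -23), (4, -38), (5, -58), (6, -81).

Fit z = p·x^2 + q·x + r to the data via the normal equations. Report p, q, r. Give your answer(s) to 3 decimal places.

Sums needed: Σx^2·x^2 = 2340, Σx^2·x = 404, Σx^2 = 96, Σx·x = 96, Σx = 14, Σ1 = 7.
Moment sums: Σx^2·z = -5339, Σx·z = -941, Σz = -226.
Row-reducing yields p = -42545/21568, q = -22459/21568, r = -33973/10784.

p = -1.973, q = -1.041, r = -3.150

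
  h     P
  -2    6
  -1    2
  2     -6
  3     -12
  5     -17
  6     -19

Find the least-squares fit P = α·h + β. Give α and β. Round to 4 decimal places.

Compute the Gram sums: Σh·h = 79, Σh = 13, Σ1 = 6.
For AᵀP: Σh·P = -261, ΣP = -46.
So AᵀA·[α, β]ᵀ = AᵀP: [[79, 13]; [13, 6]]·[α, β]ᵀ = [-261, -46]ᵀ.
Eliminating β: 6·(row 1) − 13·(row 2) gives 305·α = 6·(-261) − 13·(-46) = -968, so α = -968/305.
Then β = ((-46) − 13·(-968/305))/6 = -241/305.

α = -3.1738, β = -0.7902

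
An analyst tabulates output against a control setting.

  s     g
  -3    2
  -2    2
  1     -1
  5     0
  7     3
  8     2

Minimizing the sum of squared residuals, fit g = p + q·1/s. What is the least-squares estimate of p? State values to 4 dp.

p = 1.5521

Setting ∂/∂p … = 0 gives: 6·p + (533/840)·q = 8;  (533/840)·p + (1014049/705600)·q = -167/84.
Determinant 6·(1014049/705600) − (533/840)² = 1160041/141120.
p = (8·(1014049/705600) − (533/840)·(-167/84))/(1160041/141120) = 9002502/5800205; q = (6·(-167/84) − (533/840)·8)/(1160041/141120) = -2399712/1160041.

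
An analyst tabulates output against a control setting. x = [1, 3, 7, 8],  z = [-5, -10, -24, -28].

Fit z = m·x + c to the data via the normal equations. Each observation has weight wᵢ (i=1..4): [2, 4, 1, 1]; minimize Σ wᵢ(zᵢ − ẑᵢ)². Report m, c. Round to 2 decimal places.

Forming AᵀWA = [[151, 29]; [29, 8]] and AᵀWz = [-522, -102]ᵀ gives AᵀWA·[m, c]ᵀ = AᵀWz.
det = 151·8 − 29² = 367.
m = ((-522)·8 − 29·(-102))/367 = -1218/367; c = (151·(-102) − 29·(-522))/367 = -264/367.

m = -3.32, c = -0.72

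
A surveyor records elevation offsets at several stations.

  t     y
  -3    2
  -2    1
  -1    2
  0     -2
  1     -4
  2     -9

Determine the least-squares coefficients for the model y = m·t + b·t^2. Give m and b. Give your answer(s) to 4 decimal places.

Sums needed: Σt·t = 19, Σt·t^2 = -27, Σt^2·t^2 = 115.
Right-hand side: Σt·y = -32, Σt^2·y = -16.
So MᵀM·[m, b]ᵀ = Mᵀy: [[19, -27]; [-27, 115]]·[m, b]ᵀ = [-32, -16]ᵀ.
Eliminating b: 115·(row 1) − (-27)·(row 2) gives 1456·m = 115·(-32) − (-27)·(-16) = -4112, so m = -257/91.
Then b = ((-16) − (-27)·(-257/91))/115 = -73/91.

m = -2.8242, b = -0.8022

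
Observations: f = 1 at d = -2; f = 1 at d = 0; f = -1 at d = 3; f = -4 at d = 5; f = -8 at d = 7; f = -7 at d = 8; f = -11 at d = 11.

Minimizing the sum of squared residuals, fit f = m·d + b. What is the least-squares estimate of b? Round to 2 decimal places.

b = 0.42

Setting ∂/∂m … = 0 gives: 272·m + 32·b = -258;  32·m + 7·b = -29.
(Σd·d = 272, Σd = 32, Σ1 = 7, Σd·f = -258, Σf = -29.)
Eliminating b: 7·(row 1) − 32·(row 2) gives 880·m = 7·(-258) − 32·(-29) = -878, so m = -439/440.
Then b = ((-29) − 32·(-439/440))/7 = 23/55.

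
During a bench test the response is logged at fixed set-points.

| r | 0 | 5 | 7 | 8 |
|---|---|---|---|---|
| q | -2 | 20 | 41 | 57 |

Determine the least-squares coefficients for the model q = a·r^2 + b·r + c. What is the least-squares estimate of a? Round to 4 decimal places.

a = 1.0004

With design matrix M, MᵀM = [[7122, 980, 138]; [980, 138, 20]; [138, 20, 4]] and Mᵀq = [6157, 843, 116]ᵀ.
Solving the 3×3 system (Gaussian elimination) gives a = 2810/2809, b = -4007/5618, c = -10933/5618.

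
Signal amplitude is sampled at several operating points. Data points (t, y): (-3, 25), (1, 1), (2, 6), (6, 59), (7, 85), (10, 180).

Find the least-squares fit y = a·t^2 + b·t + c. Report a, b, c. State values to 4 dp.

The normal system XᵀX·[a, b, c]ᵀ = Xᵀy is [[13795, 1541, 199]; [1541, 199, 23]; [199, 23, 6]]·[a, b, c]ᵀ = [24539, 2687, 356]ᵀ.
Inverting the 3×3 Gram matrix, [a, b, c]ᵀ = [40939/20559, -42149/20559, 715/623]ᵀ.

a = 1.9913, b = -2.0501, c = 1.1477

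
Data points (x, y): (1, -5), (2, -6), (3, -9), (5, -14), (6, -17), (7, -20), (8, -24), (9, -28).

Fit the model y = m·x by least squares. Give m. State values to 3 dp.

m = -2.974

From the data, Σx·x = 269.
Right-hand side: Σx·y = -800.
MᵀM·[m]ᵀ = Mᵀy becomes [[269]]·[m]ᵀ = [-800]ᵀ.
Hence m = -800 / 269 ≈ -2.97398.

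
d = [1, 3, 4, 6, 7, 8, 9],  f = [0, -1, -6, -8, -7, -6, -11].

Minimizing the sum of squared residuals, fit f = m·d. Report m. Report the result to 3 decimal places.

m = -1.059

Setting ∂/∂m … = 0 gives: 256·m = -271.
(Σd·d = 256, Σd·f = -271.)
m = (-271)/256 = -1.05859.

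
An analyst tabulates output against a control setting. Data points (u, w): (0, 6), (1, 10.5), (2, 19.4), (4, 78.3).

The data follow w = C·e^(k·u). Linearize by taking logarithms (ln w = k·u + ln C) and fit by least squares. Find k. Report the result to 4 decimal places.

Linearized form: ln w = k·u + ln C. From the 4 transformed points,
Σu = 7.0000, Σ(u)² = 21.0000, Σln w = 11.4690, Σu·ln w = 25.7241.
Normal system: [[21.0000, 7.0000]; [7.0000, 4]]·[k, ln C]ᵀ = [25.7241, 11.4690]ᵀ.
Solving (det = 35.0000): k = 0.64611, ln C = 1.73655.

k = 0.6461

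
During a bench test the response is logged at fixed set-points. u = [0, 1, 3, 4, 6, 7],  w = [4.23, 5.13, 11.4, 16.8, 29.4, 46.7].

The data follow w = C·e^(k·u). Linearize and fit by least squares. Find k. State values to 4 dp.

k = 0.3457

Let Y = ln w. Fitting Y = k·u + ln C by least squares:
Σu = 21.0000, Σ(u)² = 111.0000, Σln w = 15.5570, Σu·ln w = 67.4136.
Normal system: [[111.0000, 21.0000]; [21.0000, 6]]·[k, ln C]ᵀ = [67.4136, 15.5570]ᵀ.
Δ = 111.0000·6 − (21.0000)² = 225.0000; k = (67.4136·6 − 21.0000·15.5570)/225.0000 = 0.34571, ln C = (111.0000·15.5570 − 21.0000·67.4136)/225.0000 = 1.38287.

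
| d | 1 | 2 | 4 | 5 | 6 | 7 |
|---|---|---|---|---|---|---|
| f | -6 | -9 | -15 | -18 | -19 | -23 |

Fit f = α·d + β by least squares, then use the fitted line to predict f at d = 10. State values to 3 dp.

f̂ = -31.087

With design matrix A, AᵀA = [[131, 25]; [25, 6]] and Aᵀf = [-449, -90]ᵀ.
Eliminating β: 6·(row 1) − 25·(row 2) gives 161·α = 6·(-449) − 25·(-90) = -444, so α = -444/161.
Then β = ((-90) − 25·(-444/161))/6 = -565/161.
At d = 10: f̂ = (-444/161)·(10) + (-565/161)·(1) = -715/23.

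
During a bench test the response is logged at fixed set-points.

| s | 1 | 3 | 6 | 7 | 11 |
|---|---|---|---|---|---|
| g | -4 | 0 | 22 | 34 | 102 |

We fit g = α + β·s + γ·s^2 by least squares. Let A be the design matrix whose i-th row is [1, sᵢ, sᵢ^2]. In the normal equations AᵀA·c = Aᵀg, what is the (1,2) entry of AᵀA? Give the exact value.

Row 1 ↔ basis 1, column 2 ↔ basis s, so (AᵀA)_{1,2} = Σᵢ s = (1)·(1) + (1)·(3) + (1)·(6) + (1)·(7) + (1)·(11) = 28.

28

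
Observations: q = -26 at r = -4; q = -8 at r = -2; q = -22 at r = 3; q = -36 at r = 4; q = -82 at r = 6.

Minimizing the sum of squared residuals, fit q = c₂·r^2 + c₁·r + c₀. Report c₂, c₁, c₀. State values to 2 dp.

c₂ = -2.02, c₁ = -1.31, c₀ = -0.28

The normal equations are: 1905·c₂ + 235·c₁ + 81·c₀ = -4174;  235·c₂ + 81·c₁ + 7·c₀ = -582;  81·c₂ + 7·c₁ + 5·c₀ = -174.
Inverting the 3×3 Gram matrix, [c₂, c₁, c₀]ᵀ = [-17294/8569, -589/451, -2371/8569]ᵀ.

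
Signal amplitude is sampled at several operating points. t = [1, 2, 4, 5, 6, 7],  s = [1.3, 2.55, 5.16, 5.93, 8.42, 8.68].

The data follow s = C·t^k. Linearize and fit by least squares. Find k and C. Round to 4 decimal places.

k = 0.9944, C = 1.2897

With ln sᵢ as the transformed response and ln tᵢ as the regressor:
XᵀX = [[11.9895, 7.4265]; [7.4265, 6]], rhs = [13.8112, 8.9110]ᵀ  (here Σln t = 7.4265, Σ(ln t)² = 11.9895, Σln s = 8.9110, Σln t·ln s = 13.8112).
Slope k = (n·Σln t·ln s − Σln t·Σln s)/(n·Σ(ln t)² − (Σln t)²) = (6·13.8112 − 7.4265·8.9110)/16.7835 = 0.99436; ln C = (Σln s − k·Σln t)/n = 0.25440, so C = exp(0.25440) = 1.28968.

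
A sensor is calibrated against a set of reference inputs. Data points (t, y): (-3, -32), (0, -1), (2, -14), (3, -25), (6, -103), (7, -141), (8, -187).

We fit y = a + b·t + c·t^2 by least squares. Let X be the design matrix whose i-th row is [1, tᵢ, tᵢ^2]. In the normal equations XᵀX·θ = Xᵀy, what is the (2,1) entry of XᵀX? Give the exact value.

Row 2 ↔ basis t, column 1 ↔ basis 1, so (XᵀX)_{2,1} = Σᵢ t = (-3)·(1) + (0)·(1) + (2)·(1) + (3)·(1) + (6)·(1) + (7)·(1) + (8)·(1) = 23.

23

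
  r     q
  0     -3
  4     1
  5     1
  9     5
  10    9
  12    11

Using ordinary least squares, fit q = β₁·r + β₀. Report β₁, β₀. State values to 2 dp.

β₁ = 1.17, β₀ = -3.79

Forming AᵀA = [[366, 40]; [40, 6]] and Aᵀq = [276, 24]ᵀ gives AᵀA·[β₁, β₀]ᵀ = Aᵀq.
Δ = 366·6 − 40² = 596.
β₁ = (276·6 − 40·24)/596 = 174/149; β₀ = (366·24 − 40·276)/596 = -564/149.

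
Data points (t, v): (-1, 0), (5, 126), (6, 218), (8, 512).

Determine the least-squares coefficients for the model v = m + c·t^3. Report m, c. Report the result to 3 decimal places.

m = 1.441, c = 0.998

The normal system MᵀM·[m, c]ᵀ = Mᵀv is [[4, 852]; [852, 324426]]·[m, c]ᵀ = [856, 324982]ᵀ.
det = 4·324426 − 852² = 571800.
m = (856·324426 − 852·324982)/571800 = 34333/23825; c = (4·324982 − 852·856)/571800 = 71327/71475.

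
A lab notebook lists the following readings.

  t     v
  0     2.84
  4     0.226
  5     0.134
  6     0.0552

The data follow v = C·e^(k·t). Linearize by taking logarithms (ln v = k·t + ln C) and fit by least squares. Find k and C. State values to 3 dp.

With ln vᵢ as the transformed response and tᵢ as the regressor:
AᵀA = [[77.0000, 15.0000]; [15.0000, 4]], rhs = [-33.3792, -5.3501]ᵀ  (here Σt = 15.0000, Σ(t)² = 77.0000, Σln v = -5.3501, Σt·ln v = -33.3792).
Δ = 77.0000·4 − (15.0000)² = 83.0000; k = (-33.3792·4 − 15.0000·-5.3501)/83.0000 = -0.64175, ln C = (77.0000·-5.3501 − 15.0000·-33.3792)/83.0000 = 1.06902, so C = exp(1.06902) = 2.91252.

k = -0.642, C = 2.913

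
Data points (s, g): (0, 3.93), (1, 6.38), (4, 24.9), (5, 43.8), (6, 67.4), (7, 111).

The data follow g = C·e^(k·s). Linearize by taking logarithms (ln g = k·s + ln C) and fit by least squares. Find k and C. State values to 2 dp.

With ln gᵢ as the transformed response and sᵢ as the regressor:
Sums: Σs = 23.0000, Σ(s)² = 127.0000, Σln g = 19.1365, Σs·ln g = 91.8414.
Normal system: [[127.0000, 23.0000]; [23.0000, 6]]·[k, ln C]ᵀ = [91.8414, 19.1365]ᵀ.
Solving (det = 233.0000): k = 0.47601, ln C = 1.36473, so C = exp(1.36473) = 3.91466.

k = 0.48, C = 3.91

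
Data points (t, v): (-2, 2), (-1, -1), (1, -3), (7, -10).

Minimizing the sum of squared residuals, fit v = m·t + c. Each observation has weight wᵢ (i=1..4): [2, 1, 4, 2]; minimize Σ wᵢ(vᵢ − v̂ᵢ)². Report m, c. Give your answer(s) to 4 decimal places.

m = -1.2699, c = -1.3880

Compute the Gram sums: Σwᵢ·t·t = 111, Σwᵢ·t = 13, Σwᵢ·1 = 9.
And Σwᵢ·t·v = -159, Σwᵢ·v = -29.
Normal equations: [[111, 13]; [13, 9]]·[m, c]ᵀ = [-159, -29]ᵀ.
Determinant 111·9 − 13² = 830.
m = ((-159)·9 − 13·(-29))/830 = -527/415; c = (111·(-29) − 13·(-159))/830 = -576/415.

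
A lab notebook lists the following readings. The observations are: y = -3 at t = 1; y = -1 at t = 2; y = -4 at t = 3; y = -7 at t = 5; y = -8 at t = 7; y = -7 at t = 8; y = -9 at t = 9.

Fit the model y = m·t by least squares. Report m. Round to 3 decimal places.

From the data, Σt·t = 233.
Right-hand side: Σt·y = -245.
Normal equations: [[233]]·[m]ᵀ = [-245]ᵀ.
m = (-245)/233 = -1.0515.

m = -1.052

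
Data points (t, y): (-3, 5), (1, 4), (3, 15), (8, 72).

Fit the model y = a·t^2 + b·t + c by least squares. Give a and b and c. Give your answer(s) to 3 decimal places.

a = 0.894, b = 1.630, c = 1.779

With design matrix M, MᵀM = [[4259, 513, 83]; [513, 83, 9]; [83, 9, 4]] and Mᵀy = [4792, 610, 96]ᵀ.
Inverting the 3×3 Gram matrix, [a, b, c]ᵀ = [94315/105484, 171959/105484, 46918/26371]ᵀ.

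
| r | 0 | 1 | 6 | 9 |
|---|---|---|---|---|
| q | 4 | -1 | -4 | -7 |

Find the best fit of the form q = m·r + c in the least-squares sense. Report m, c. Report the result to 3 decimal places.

m = -1.037, c = 2.148

The normal system AᵀA·[m, c]ᵀ = Aᵀq is [[118, 16]; [16, 4]]·[m, c]ᵀ = [-88, -8]ᵀ.
Δ = 118·4 − 16² = 216.
m = ((-88)·4 − 16·(-8))/216 = -28/27; c = (118·(-8) − 16·(-88))/216 = 58/27.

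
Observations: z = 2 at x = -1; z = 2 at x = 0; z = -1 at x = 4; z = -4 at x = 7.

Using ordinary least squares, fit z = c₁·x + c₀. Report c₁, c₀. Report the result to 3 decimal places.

From the data, Σx·x = 66, Σx = 10, Σ1 = 4.
And Σx·z = -34, Σz = -1.
So MᵀM·[c₁, c₀]ᵀ = Mᵀz: [[66, 10]; [10, 4]]·[c₁, c₀]ᵀ = [-34, -1]ᵀ.
Determinant 66·4 − 10² = 164.
c₁ = ((-34)·4 − 10·(-1))/164 = -63/82; c₀ = (66·(-1) − 10·(-34))/164 = 137/82.

c₁ = -0.768, c₀ = 1.671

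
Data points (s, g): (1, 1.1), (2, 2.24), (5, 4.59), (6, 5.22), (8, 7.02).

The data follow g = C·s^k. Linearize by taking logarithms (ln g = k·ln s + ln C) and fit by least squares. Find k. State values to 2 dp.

k = 0.87

Linearized form: ln g = k·ln s + ln C. From the 5 transformed points,
Over the data: Σln s = 6.1738, Σ(ln s)² = 10.6052, Σln g = 6.0269, Σln s·ln g = 10.0248.
Normal system: [[10.6052, 6.1738]; [6.1738, 5]]·[k, ln C]ᵀ = [10.0248, 6.0269]ᵀ.
Δ = 10.6052·5 − (6.1738)² = 14.9105; k = (10.0248·5 − 6.1738·6.0269)/14.9105 = 0.86618, ln C = (10.6052·6.0269 − 6.1738·10.0248)/14.9105 = 0.13587.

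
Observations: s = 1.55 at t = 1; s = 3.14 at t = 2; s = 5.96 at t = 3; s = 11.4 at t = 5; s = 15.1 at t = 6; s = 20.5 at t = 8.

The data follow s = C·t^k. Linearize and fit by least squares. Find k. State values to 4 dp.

Linearized form: ln s = k·ln t + ln C. From the 6 transformed points,
AᵀA = [[11.8122, 7.2724]; [7.2724, 6]], rhs = [17.8158, 11.5363]ᵀ  (here Σln t = 7.2724, Σ(ln t)² = 11.8122, Σln s = 11.5363, Σln t·ln s = 17.8158).
Solving (det = 17.9853): k = 1.27875, ln C = 0.37279.

k = 1.2787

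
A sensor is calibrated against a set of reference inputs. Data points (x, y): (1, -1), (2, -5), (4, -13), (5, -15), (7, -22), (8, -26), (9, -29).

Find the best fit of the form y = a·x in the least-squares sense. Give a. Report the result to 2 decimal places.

Entries of AᵀA: Σx·x = 240.
Moment sums: Σx·y = -761.
Normal equations: [[240]]·[a]ᵀ = [-761]ᵀ.
Hence a = -761 / 240 ≈ -3.17083.

a = -3.17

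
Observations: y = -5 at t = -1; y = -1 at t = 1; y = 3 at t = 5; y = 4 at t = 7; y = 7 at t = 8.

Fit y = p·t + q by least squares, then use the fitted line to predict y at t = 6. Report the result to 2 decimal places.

ŷ = 3.97

Normal-equation sums: Σt·t = 140, Σt = 20, Σ1 = 5.
Moment sums: Σt·y = 103, Σy = 8.
MᵀM·[p, q]ᵀ = Mᵀy becomes [[140, 20]; [20, 5]]·[p, q]ᵀ = [103, 8]ᵀ.
det = 140·5 − 20² = 300.
p = (103·5 − 20·8)/300 = 71/60; q = (140·8 − 20·103)/300 = -47/15.
At t = 6: ŷ = (71/60)·(6) + (-47/15)·(1) = 119/30.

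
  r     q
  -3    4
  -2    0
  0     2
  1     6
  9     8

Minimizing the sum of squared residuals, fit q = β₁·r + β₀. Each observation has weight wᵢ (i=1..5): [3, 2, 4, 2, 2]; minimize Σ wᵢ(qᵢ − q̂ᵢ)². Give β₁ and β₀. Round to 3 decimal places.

From the data, Σwᵢ·r·r = 199, Σwᵢ·r = 7, Σwᵢ·1 = 13.
And Σwᵢ·r·q = 120, Σwᵢ·q = 48.
Δ = 199·13 − 7² = 2538.
β₁ = (120·13 − 7·48)/2538 = 68/141; β₀ = (199·48 − 7·120)/2538 = 484/141.

β₁ = 0.482, β₀ = 3.433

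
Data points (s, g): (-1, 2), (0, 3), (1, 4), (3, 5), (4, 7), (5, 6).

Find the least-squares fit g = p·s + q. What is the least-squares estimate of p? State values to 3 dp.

With design matrix X, XᵀX = [[52, 12]; [12, 6]] and Xᵀg = [75, 27]ᵀ.
det = 52·6 − 12² = 168.
p = (75·6 − 12·27)/168 = 3/4; q = (52·27 − 12·75)/168 = 3.

p = 0.750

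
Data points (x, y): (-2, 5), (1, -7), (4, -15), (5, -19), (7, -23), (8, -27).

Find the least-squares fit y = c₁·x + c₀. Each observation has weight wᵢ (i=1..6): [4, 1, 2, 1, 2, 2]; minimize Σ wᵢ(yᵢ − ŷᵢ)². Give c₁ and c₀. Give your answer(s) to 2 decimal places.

Sums needed: Σwᵢ·x·x = 300, Σwᵢ·x = 36, Σwᵢ·1 = 12.
For AᵀWy: Σwᵢ·x·y = -1016, Σwᵢ·y = -136.
Δ = 300·12 − 36² = 2304.
c₁ = ((-1016)·12 − 36·(-136))/2304 = -19/6; c₀ = (300·(-136) − 36·(-1016))/2304 = -11/6.

c₁ = -3.17, c₀ = -1.83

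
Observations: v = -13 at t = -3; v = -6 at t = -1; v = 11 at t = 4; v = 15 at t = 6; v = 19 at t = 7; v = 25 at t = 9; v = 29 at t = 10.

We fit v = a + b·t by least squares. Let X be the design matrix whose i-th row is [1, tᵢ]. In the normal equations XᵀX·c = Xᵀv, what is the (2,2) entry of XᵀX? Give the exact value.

Row 2 ↔ basis t, column 2 ↔ basis t, so (XᵀX)_{2,2} = Σᵢ (t)·(t) = (-3)·(-3) + (-1)·(-1) + (4)·(4) + (6)·(6) + (7)·(7) + (9)·(9) + (10)·(10) = 292.

292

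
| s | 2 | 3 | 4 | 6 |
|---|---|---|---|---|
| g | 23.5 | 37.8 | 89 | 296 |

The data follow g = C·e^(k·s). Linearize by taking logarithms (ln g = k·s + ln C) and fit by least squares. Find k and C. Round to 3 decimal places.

Linearized form: ln g = k·s + ln C. From the 4 transformed points,
Σs = 15.0000, Σ(s)² = 65.0000, Σln g = 16.9683, Σs·ln g = 69.3076.
Equations: 65.0000·k + 15.0000·ln C = 69.3076;  15.0000·k + 4·ln C = 16.9683.
Slope k = (n·Σs·ln g − Σs·Σln g)/(n·Σ(s)² − (Σs)²) = (4·69.3076 − 15.0000·16.9683)/35.0000 = 0.64874; ln C = (Σln g − k·Σs)/n = 1.80930, so C = exp(1.80930) = 6.10615.

k = 0.649, C = 6.106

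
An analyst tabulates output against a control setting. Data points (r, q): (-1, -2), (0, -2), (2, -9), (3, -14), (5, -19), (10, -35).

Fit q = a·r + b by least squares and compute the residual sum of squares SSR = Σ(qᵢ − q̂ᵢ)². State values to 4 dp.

SSR = 6.7315

Normal-equation sums: Σr·r = 139, Σr = 19, Σ1 = 6.
Moment sums: Σr·q = -503, Σq = -81.
MᵀM·[a, b]ᵀ = Mᵀq becomes [[139, 19]; [19, 6]]·[a, b]ᵀ = [-503, -81]ᵀ.
Δ = 139·6 − 19² = 473.
a = ((-503)·6 − 19·(-81))/473 = -1479/473; b = (139·(-81) − 19·(-503))/473 = -1702/473.
Residuals: -723/473, 756/473, 403/473, -483/473, 10/43, -63/473; SSR = 3184/473.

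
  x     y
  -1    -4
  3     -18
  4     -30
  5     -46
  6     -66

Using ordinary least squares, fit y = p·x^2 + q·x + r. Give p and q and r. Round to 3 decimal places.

With design matrix M, MᵀM = [[2259, 431, 87]; [431, 87, 17]; [87, 17, 5]] and Mᵀy = [-4172, -796, -164]ᵀ.
Row-reducing yields p = -7832/4351, q = 740/4351, r = -8952/4351.

p = -1.800, q = 0.170, r = -2.057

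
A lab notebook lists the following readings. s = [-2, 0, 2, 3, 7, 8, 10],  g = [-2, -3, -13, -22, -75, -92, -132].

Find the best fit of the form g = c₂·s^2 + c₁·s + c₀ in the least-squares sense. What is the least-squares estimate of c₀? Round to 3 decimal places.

With design matrix M, MᵀM = [[16610, 1882, 230]; [1882, 230, 28]; [230, 28, 7]] and Mᵀg = [-23021, -2669, -339]ᵀ.
Inverting the 3×3 Gram matrix, [c₂, c₁, c₀]ᵀ = [-121643/124944, -398567/124944, -76625/20824]ᵀ.

c₀ = -3.680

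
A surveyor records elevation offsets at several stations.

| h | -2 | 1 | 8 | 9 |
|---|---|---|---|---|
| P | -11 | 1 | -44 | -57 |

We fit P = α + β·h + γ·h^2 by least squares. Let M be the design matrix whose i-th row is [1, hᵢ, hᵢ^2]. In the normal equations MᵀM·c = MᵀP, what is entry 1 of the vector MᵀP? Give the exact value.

-111

Entry 1 ↔ basis 1, so (MᵀP)_{1} = Σᵢ Pᵢ = (1)·(-11) + (1)·(1) + (1)·(-44) + (1)·(-57) = -111.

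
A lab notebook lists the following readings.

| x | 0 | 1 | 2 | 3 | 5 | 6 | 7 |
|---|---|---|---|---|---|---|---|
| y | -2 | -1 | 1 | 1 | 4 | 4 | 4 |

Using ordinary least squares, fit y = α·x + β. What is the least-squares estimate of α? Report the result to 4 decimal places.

Entries of MᵀM: Σx·x = 124, Σx = 24, Σ1 = 7.
And Σx·y = 76, Σy = 11.
Δ = 124·7 − 24² = 292.
α = (76·7 − 24·11)/292 = 67/73; β = (124·11 − 24·76)/292 = -115/73.

α = 0.9178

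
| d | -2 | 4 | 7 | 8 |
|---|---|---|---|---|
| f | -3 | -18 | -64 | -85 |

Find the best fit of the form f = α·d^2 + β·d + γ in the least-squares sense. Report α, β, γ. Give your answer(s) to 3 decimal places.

Compute the Gram sums: Σd^2·d^2 = 6769, Σd^2·d = 911, Σd^2 = 133, Σd·d = 133, Σd = 17, Σ1 = 4.
And Σd^2·f = -8876, Σd·f = -1194, Σf = -170.
Solving the 3×3 system (Gaussian elimination) gives α = -21871/15348, β = 1785/5116, γ = 26081/7674.

α = -1.425, β = 0.349, γ = 3.399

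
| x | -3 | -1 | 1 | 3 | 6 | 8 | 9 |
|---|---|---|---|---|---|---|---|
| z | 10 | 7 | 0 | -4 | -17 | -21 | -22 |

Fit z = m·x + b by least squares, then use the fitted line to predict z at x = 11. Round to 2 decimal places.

From the data, Σx·x = 201, Σx = 23, Σ1 = 7.
And Σx·z = -517, Σz = -47.
Δ = 201·7 − 23² = 878.
m = ((-517)·7 − 23·(-47))/878 = -1269/439; b = (201·(-47) − 23·(-517))/878 = 1222/439.
At x = 11: ẑ = (-1269/439)·(11) + (1222/439)·(1) = -12737/439.

ẑ = -29.01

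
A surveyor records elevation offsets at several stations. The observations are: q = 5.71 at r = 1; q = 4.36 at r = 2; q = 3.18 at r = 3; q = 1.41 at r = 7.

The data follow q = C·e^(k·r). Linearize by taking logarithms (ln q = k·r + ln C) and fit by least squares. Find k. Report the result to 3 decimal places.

k = -0.229

With ln qᵢ as the transformed response and rᵢ as the regressor:
AᵀA = [[63.0000, 13.0000]; [13.0000, 4]], rhs = [10.5629, 4.7152]ᵀ  (here Σr = 13.0000, Σ(r)² = 63.0000, Σln q = 4.7152, Σr·ln q = 10.5629).
Slope k = (n·Σr·ln q − Σr·Σln q)/(n·Σ(r)² − (Σr)²) = (4·10.5629 − 13.0000·4.7152)/83.0000 = -0.22946; ln C = (Σln q − k·Σr)/n = 1.92454.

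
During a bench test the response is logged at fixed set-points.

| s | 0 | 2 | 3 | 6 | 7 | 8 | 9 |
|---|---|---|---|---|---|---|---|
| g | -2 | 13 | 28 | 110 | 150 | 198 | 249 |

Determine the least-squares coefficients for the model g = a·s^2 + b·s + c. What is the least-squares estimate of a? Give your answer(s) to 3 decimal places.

From the data, Σs^2·s^2 = 14451, Σs^2·s = 1835, Σs^2 = 243, Σs·s = 243, Σs = 35, Σ1 = 7.
And Σs^2·g = 44455, Σs·g = 5645, Σg = 746.
So MᵀM·[a, b, c]ᵀ = Mᵀg: [[14451, 1835, 243]; [1835, 243, 35]; [243, 35, 7]]·[a, b, c]ᵀ = [44455, 5645, 746]ᵀ.
Row-reducing yields a = 32661/10784, b = 5905/10784, c = -7031/5392.

a = 3.029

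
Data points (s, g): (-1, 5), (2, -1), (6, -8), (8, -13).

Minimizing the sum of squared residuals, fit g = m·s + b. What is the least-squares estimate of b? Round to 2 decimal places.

The normal equations are: 105·m + 15·b = -159;  15·m + 4·b = -17.
Eliminating b: 4·(row 1) − 15·(row 2) gives 195·m = 4·(-159) − 15·(-17) = -381, so m = -127/65.
Then b = ((-17) − 15·(-127/65))/4 = 40/13.

b = 3.08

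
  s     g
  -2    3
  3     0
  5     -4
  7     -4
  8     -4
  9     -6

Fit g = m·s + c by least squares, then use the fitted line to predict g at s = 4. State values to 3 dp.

ĝ = -1.707

With design matrix A, AᵀA = [[232, 30]; [30, 6]] and Aᵀg = [-140, -15]ᵀ.
Determinant 232·6 − 30² = 492.
m = ((-140)·6 − 30·(-15))/492 = -65/82; c = (232·(-15) − 30·(-140))/492 = 60/41.
At s = 4: ĝ = (-65/82)·(4) + (60/41)·(1) = -70/41.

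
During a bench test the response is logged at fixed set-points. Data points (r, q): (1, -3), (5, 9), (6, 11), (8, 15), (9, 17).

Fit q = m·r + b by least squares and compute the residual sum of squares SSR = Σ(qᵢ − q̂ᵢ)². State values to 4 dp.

Normal-equation sums: Σr·r = 207, Σr = 29, Σ1 = 5.
And Σr·q = 381, Σq = 49.
So XᵀX·[m, b]ᵀ = Xᵀq: [[207, 29]; [29, 5]]·[m, b]ᵀ = [381, 49]ᵀ.
Δ = 207·5 − 29² = 194.
m = (381·5 − 29·49)/194 = 242/97; b = (207·49 − 29·381)/194 = -453/97.
Residuals: -80/97, 116/97, 68/97, -28/97, -76/97; SSR = 320/97.

SSR = 3.2990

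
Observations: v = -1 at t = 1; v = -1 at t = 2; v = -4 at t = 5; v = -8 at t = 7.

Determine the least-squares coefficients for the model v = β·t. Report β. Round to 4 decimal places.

Sums needed: Σt·t = 79.
Right-hand side: Σt·v = -79.
Normal equations: [[79]]·[β]ᵀ = [-79]ᵀ.
β = (-79)/79 = -1.

β = -1.0000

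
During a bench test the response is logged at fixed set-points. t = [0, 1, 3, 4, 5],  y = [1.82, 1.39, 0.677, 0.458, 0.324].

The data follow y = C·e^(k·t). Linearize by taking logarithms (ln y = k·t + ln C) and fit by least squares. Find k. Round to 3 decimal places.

k = -0.351

With ln yᵢ as the transformed response and tᵢ as the regressor:
XᵀX = [[51.0000, 13.0000]; [13.0000, 5]], rhs = [-9.5996, -1.3698]ᵀ  (here Σt = 13.0000, Σ(t)² = 51.0000, Σln y = -1.3698, Σt·ln y = -9.5996).
Slope k = (n·Σt·ln y − Σt·Σln y)/(n·Σ(t)² − (Σt)²) = (5·-9.5996 − 13.0000·-1.3698)/86.0000 = -0.35104; ln C = (Σln y − k·Σt)/n = 0.63875.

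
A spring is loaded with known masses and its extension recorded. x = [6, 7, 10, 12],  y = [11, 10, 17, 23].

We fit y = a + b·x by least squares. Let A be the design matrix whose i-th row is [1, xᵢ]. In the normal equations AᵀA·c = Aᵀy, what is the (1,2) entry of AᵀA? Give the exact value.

Row 1 ↔ basis 1, column 2 ↔ basis x, so (AᵀA)_{1,2} = Σᵢ x = (1)·(6) + (1)·(7) + (1)·(10) + (1)·(12) = 35.

35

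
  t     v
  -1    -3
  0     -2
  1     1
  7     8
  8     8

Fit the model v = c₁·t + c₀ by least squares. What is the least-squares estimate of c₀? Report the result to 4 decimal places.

With design matrix X, XᵀX = [[115, 15]; [15, 5]] and Xᵀv = [124, 12]ᵀ.
det = 115·5 − 15² = 350.
c₁ = (124·5 − 15·12)/350 = 44/35; c₀ = (115·12 − 15·124)/350 = -48/35.

c₀ = -1.3714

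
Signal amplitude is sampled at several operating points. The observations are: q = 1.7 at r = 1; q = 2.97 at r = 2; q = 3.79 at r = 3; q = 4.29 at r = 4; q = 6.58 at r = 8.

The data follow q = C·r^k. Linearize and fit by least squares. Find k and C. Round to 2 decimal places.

With ln qᵢ as the transformed response and ln rᵢ as the regressor:
AᵀA = [[7.9333, 5.2575]; [5.2575, 5]], rhs = [8.1549, 6.2919]ᵀ  (here Σln r = 5.2575, Σ(ln r)² = 7.9333, Σln q = 6.2919, Σln r·ln q = 8.1549).
Solving (det = 12.0252): k = 0.63989, ln C = 0.58553, so C = exp(0.58553) = 1.79594.

k = 0.64, C = 1.80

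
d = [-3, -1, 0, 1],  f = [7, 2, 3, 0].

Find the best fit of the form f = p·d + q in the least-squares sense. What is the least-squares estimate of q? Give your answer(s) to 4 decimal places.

Setting ∂/∂p … = 0 gives: 11·p + (-3)·q = -23;  (-3)·p + 4·q = 12.
(Σd·d = 11, Σd = -3, Σ1 = 4, Σd·f = -23, Σf = 12.)
Δ = 11·4 − (-3)² = 35.
p = ((-23)·4 − (-3)·12)/35 = -8/5; q = (11·12 − (-3)·(-23))/35 = 9/5.

q = 1.8000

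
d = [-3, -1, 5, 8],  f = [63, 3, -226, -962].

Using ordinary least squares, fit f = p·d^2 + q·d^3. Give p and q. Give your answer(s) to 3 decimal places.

p = 0.975, q = -2.001

Setting ∂/∂p … = 0 gives: 4803·p + 35649·q = -66648;  35649·p + 278499·q = -522498.
(Σd^2·d^2 = 4803, Σd^2·d^3 = 35649, Σd^3·d^3 = 278499, Σd^2·f = -66648, Σd^3·f = -522498.)
Eliminating q: 278499·(row 1) − 35649·(row 2) gives 66779496·p = 278499·(-66648) − 35649·(-522498) = 65129850, so p = 3618325/3709972.
Then q = ((-522498) − 35649·(3618325/3709972))/278499 = -7423519/3709972.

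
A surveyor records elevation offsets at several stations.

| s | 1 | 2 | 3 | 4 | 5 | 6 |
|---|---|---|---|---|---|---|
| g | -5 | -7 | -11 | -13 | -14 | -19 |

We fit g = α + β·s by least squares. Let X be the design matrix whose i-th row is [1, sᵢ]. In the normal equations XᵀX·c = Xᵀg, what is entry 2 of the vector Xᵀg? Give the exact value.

Entry 2 ↔ basis s, so (Xᵀg)_{2} = Σᵢ (s)·gᵢ = (1)·(-5) + (2)·(-7) + (3)·(-11) + (4)·(-13) + (5)·(-14) + (6)·(-19) = -288.

-288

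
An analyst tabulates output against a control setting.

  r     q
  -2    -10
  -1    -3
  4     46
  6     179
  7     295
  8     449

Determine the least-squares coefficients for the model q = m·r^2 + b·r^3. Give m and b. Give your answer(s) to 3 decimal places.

The normal system XᵀX·[m, b]ᵀ = Xᵀq is [[8066, 58342]; [58342, 430610]]·[m, b]ᵀ = [50328, 372764]ᵀ.
Eliminating b: 430610·(row 1) − 58342·(row 2) gives 69511296·m = 430610·50328 − 58342·372764 = -76057208, so m = -9507151/8688912.
Then b = (372764 − 58342·(-9507151/8688912))/430610 = 8809781/8688912.

m = -1.094, b = 1.014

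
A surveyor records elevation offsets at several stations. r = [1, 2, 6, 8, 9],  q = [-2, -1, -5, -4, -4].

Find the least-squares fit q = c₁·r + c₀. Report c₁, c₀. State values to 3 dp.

The normal equations are: 186·c₁ + 26·c₀ = -102;  26·c₁ + 5·c₀ = -16.
Determinant 186·5 − 26² = 254.
c₁ = ((-102)·5 − 26·(-16))/254 = -47/127; c₀ = (186·(-16) − 26·(-102))/254 = -162/127.

c₁ = -0.370, c₀ = -1.276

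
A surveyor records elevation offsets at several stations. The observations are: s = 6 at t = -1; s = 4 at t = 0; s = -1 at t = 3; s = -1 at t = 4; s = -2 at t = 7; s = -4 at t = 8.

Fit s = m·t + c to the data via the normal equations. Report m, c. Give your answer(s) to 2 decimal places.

m = -1.01, c = 3.86

Setting ∂/∂m … = 0 gives: 139·m + 21·c = -59;  21·m + 6·c = 2.
Eliminating c: 6·(row 1) − 21·(row 2) gives 393·m = 6·(-59) − 21·2 = -396, so m = -132/131.
Then c = (2 − 21·(-132/131))/6 = 1517/393.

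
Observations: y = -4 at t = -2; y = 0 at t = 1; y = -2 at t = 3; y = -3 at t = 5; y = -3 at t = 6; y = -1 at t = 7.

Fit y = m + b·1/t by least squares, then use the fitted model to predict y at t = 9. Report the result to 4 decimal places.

ŷ = -2.4610

From the data, Σ1 = 6, Σ1/t = 47/35, Σ1/t·1/t = 31957/22050.
And Σy = -13, Σ1/t·y = 19/210.
Normal equations: [[6, 47/35]; [47/35, 31957/22050]]·[m, b]ᵀ = [-13, 19/210]ᵀ.
Determinant 6·(31957/22050) − (47/35)² = 5066/735.
m = ((-13)·(31957/22050) − (47/35)·(19/210))/(5066/735) = -20906/7599; b = (6·(19/210) − (47/35)·(-13))/(5066/735) = 6615/2533.
At t = 9: ŷ = (-20906/7599)·(1) + (6615/2533)·(1/9) = -18701/7599.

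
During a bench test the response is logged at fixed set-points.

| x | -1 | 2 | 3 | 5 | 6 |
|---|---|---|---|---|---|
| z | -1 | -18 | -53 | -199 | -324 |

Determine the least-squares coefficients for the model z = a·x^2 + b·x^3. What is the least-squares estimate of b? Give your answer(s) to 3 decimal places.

b = -1.058

With design matrix A, AᵀA = [[2019, 11175]; [11175, 63075]] and Aᵀz = [-17189, -96433]ᵀ.
Determinant 2019·63075 − 11175² = 2467800.
a = ((-17189)·63075 − 11175·(-96433))/2467800 = -3643/1371; b = (2019·(-96433) − 11175·(-17189))/2467800 = -36266/34275.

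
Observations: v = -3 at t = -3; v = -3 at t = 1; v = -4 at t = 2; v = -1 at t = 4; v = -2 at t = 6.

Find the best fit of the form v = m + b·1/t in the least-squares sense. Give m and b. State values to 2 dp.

m = -2.44, b = -0.49

Forming XᵀX = [[5, 19/12]; [19/12, 209/144]] and Xᵀv = [-13, -55/12]ᵀ gives XᵀX·[m, b]ᵀ = Xᵀv.
Δ = 5·(209/144) − (19/12)² = 19/4.
m = ((-13)·(209/144) − (19/12)·(-55/12))/(19/4) = -22/9; b = (5·(-55/12) − (19/12)·(-13))/(19/4) = -28/57.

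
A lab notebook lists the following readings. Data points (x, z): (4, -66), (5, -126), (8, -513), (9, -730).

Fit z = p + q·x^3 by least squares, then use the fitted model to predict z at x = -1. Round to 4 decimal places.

Compute the Gram sums: Σ1 = 4, Σx^3 = 1430, Σx^3·x^3 = 813306.
Right-hand side: Σz = -1435, Σx^3·z = -814800.
AᵀA·[p, q]ᵀ = Aᵀz becomes [[4, 1430]; [1430, 813306]]·[p, q]ᵀ = [-1435, -814800]ᵀ.
Δ = 4·813306 − 1430² = 1208324.
p = ((-1435)·813306 − 1430·(-814800))/1208324 = -74235/46474; q = (4·(-814800) − 1430·(-1435))/1208324 = -603575/604162.
At x = -1: ẑ = (-74235/46474)·(1) + (-603575/604162)·(-1) = -180740/302081.

ẑ = -0.5983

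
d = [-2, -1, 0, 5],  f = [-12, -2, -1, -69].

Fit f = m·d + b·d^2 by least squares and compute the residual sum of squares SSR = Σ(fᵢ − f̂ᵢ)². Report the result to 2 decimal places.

Setting ∂/∂m … = 0 gives: 30·m + 116·b = -319;  116·m + 642·b = -1775.
(Σd·d = 30, Σd·d^2 = 116, Σd^2·d^2 = 642, Σd·f = -319, Σd^2·f = -1775.)
Δ = 30·642 − 116² = 5804.
m = ((-319)·642 − 116·(-1775))/5804 = 551/2902; b = (30·(-1775) − 116·(-319))/5804 = -8123/2902.
Residuals: -615/1451, 1435/1451, -1, 41/1451; SSR = 3132/1451.

SSR = 2.16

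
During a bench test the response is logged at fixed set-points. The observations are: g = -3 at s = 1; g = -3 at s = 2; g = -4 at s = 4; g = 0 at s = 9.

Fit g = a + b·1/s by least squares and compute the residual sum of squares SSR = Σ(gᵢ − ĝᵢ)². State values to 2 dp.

From the data, Σ1 = 4, Σ1/s = 67/36, Σ1/s·1/s = 1717/1296.
Moment sums: Σg = -10, Σ1/s·g = -11/2.
Normal equations: [[4, 67/36]; [67/36, 1717/1296]]·[a, b]ᵀ = [-10, -11/2]ᵀ.
Eliminating b: (1717/1296)·(row 1) − (67/36)·(row 2) gives (793/432)·a = (1717/1296)·(-10) − (67/36)·(-11/2) = -244/81, so a = -64/39.
Then b = ((-11/2) − (67/36)·(-64/39))/(1717/1296) = -24/13.
Residuals: 19/39, -17/39, -74/39, 24/13; SSR = 290/39.

SSR = 7.44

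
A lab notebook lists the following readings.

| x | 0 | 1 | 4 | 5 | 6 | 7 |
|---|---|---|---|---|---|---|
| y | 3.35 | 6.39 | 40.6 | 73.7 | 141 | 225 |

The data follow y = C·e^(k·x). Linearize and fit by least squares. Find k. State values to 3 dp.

With ln yᵢ as the transformed response and xᵢ as the regressor:
Σx = 23.0000, Σ(x)² = 127.0000, Σln y = 21.4323, Σx·ln y = 105.7751.
Normal system: [[127.0000, 23.0000]; [23.0000, 6]]·[k, ln C]ᵀ = [105.7751, 21.4323]ᵀ.
Slope k = (n·Σx·ln y − Σx·Σln y)/(n·Σ(x)² − (Σx)²) = (6·105.7751 − 23.0000·21.4323)/233.0000 = 0.60818; ln C = (Σln y − k·Σx)/n = 1.24068.

k = 0.608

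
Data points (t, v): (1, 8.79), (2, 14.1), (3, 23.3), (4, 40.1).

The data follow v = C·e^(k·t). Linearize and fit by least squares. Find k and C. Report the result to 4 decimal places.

k = 0.5056, C = 5.2123

Let Y = ln v. Fitting Y = k·t + ln C by least squares:
Σt = 10.0000, Σ(t)² = 30.0000, Σln v = 11.6596, Σt·ln v = 31.6768.
Equations: 30.0000·k + 10.0000·ln C = 31.6768;  10.0000·k + 4·ln C = 11.6596.
Solving (det = 20.0000): k = 0.50556, ln C = 1.65101, so C = exp(1.65101) = 5.21226.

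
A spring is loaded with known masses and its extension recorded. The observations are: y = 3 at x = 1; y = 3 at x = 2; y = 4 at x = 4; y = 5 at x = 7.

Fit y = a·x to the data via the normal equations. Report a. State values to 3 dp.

a = 0.857

The normal system MᵀM·[a]ᵀ = Mᵀy is [[70]]·[a]ᵀ = [60]ᵀ.
Hence a = 60 / 70 ≈ 0.857143.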